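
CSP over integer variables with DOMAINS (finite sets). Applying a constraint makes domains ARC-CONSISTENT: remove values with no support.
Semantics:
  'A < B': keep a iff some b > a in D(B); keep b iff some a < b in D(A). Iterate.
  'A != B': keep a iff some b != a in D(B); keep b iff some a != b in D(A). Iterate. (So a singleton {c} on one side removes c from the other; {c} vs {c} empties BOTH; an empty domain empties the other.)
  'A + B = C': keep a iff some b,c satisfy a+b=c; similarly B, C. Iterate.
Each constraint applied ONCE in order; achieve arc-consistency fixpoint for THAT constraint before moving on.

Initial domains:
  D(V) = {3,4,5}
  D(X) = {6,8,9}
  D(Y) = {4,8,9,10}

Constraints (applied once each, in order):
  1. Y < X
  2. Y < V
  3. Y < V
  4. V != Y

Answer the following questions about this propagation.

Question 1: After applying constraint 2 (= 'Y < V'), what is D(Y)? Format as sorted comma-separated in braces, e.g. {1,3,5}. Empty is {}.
Answer: {4}

Derivation:
Constraint 1 (Y < X) on D(Y)={4,8,9,10} D(X)={6,8,9}: Y {4,8,9,10}->{4,8}
Constraint 2 (Y < V) on D(Y)={4,8} D(V)={3,4,5}: Y {4,8}->{4}; V {3,4,5}->{5}
So after constraint 2: D(Y) = {4}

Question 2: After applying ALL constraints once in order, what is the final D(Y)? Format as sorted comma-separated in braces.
Constraint 1 (Y < X) on D(Y)={4,8,9,10} D(X)={6,8,9}: Y {4,8,9,10}->{4,8}
Constraint 2 (Y < V) on D(Y)={4,8} D(V)={3,4,5}: Y {4,8}->{4}; V {3,4,5}->{5}
Constraint 3 (Y < V) on D(Y)={4} D(V)={5}: no change
Constraint 4 (V != Y) on D(V)={5} D(Y)={4}: no change
So after all 4 constraints: D(Y) = {4}

Answer: {4}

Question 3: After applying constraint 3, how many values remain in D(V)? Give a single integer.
Answer: 1

Derivation:
Constraint 1 (Y < X) on D(Y)={4,8,9,10} D(X)={6,8,9}: Y {4,8,9,10}->{4,8}
Constraint 2 (Y < V) on D(Y)={4,8} D(V)={3,4,5}: Y {4,8}->{4}; V {3,4,5}->{5}
Constraint 3 (Y < V) on D(Y)={4} D(V)={5}: no change
So after constraint 3: D(V)={5}, size = 1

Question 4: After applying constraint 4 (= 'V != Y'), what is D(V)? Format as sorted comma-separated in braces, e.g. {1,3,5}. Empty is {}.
Answer: {5}

Derivation:
Constraint 1 (Y < X) on D(Y)={4,8,9,10} D(X)={6,8,9}: Y {4,8,9,10}->{4,8}
Constraint 2 (Y < V) on D(Y)={4,8} D(V)={3,4,5}: Y {4,8}->{4}; V {3,4,5}->{5}
Constraint 3 (Y < V) on D(Y)={4} D(V)={5}: no change
Constraint 4 (V != Y) on D(V)={5} D(Y)={4}: no change
So after constraint 4: D(V) = {5}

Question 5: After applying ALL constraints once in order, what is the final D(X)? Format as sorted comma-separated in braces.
Answer: {6,8,9}

Derivation:
Constraint 1 (Y < X) on D(Y)={4,8,9,10} D(X)={6,8,9}: Y {4,8,9,10}->{4,8}
Constraint 2 (Y < V) on D(Y)={4,8} D(V)={3,4,5}: Y {4,8}->{4}; V {3,4,5}->{5}
Constraint 3 (Y < V) on D(Y)={4} D(V)={5}: no change
Constraint 4 (V != Y) on D(V)={5} D(Y)={4}: no change
So after all 4 constraints: D(X) = {6,8,9}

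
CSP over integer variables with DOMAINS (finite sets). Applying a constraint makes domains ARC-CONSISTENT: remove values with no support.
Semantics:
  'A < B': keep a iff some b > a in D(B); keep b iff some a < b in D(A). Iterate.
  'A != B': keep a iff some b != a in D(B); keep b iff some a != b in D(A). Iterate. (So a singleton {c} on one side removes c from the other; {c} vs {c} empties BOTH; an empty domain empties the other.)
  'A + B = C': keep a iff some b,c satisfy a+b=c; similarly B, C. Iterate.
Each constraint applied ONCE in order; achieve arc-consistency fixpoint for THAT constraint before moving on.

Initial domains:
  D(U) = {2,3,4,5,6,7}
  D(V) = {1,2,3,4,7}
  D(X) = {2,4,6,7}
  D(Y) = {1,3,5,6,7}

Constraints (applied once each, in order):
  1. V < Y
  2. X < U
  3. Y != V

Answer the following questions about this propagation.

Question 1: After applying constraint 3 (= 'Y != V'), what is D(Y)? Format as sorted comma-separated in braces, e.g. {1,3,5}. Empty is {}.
Constraint 1 (V < Y) on D(V)={1,2,3,4,7} D(Y)={1,3,5,6,7}: V {1,2,3,4,7}->{1,2,3,4}; Y {1,3,5,6,7}->{3,5,6,7}
Constraint 2 (X < U) on D(X)={2,4,6,7} D(U)={2,3,4,5,6,7}: X {2,4,6,7}->{2,4,6}; U {2,3,4,5,6,7}->{3,4,5,6,7}
Constraint 3 (Y != V) on D(Y)={3,5,6,7} D(V)={1,2,3,4}: no change
So after constraint 3: D(Y) = {3,5,6,7}

Answer: {3,5,6,7}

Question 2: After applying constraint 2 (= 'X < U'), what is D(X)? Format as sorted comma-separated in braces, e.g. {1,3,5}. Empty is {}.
Answer: {2,4,6}

Derivation:
Constraint 1 (V < Y) on D(V)={1,2,3,4,7} D(Y)={1,3,5,6,7}: V {1,2,3,4,7}->{1,2,3,4}; Y {1,3,5,6,7}->{3,5,6,7}
Constraint 2 (X < U) on D(X)={2,4,6,7} D(U)={2,3,4,5,6,7}: X {2,4,6,7}->{2,4,6}; U {2,3,4,5,6,7}->{3,4,5,6,7}
So after constraint 2: D(X) = {2,4,6}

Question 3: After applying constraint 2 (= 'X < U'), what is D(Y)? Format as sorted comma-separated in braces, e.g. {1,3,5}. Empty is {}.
Constraint 1 (V < Y) on D(V)={1,2,3,4,7} D(Y)={1,3,5,6,7}: V {1,2,3,4,7}->{1,2,3,4}; Y {1,3,5,6,7}->{3,5,6,7}
Constraint 2 (X < U) on D(X)={2,4,6,7} D(U)={2,3,4,5,6,7}: X {2,4,6,7}->{2,4,6}; U {2,3,4,5,6,7}->{3,4,5,6,7}
So after constraint 2: D(Y) = {3,5,6,7}

Answer: {3,5,6,7}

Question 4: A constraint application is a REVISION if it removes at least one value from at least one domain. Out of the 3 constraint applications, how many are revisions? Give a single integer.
Constraint 1 (V < Y) on D(V)={1,2,3,4,7} D(Y)={1,3,5,6,7}: V {1,2,3,4,7}->{1,2,3,4}; Y {1,3,5,6,7}->{3,5,6,7} => REVISION
Constraint 2 (X < U) on D(X)={2,4,6,7} D(U)={2,3,4,5,6,7}: X {2,4,6,7}->{2,4,6}; U {2,3,4,5,6,7}->{3,4,5,6,7} => REVISION
Constraint 3 (Y != V) on D(Y)={3,5,6,7} D(V)={1,2,3,4}: no change => not a revision
Total revisions = 2

Answer: 2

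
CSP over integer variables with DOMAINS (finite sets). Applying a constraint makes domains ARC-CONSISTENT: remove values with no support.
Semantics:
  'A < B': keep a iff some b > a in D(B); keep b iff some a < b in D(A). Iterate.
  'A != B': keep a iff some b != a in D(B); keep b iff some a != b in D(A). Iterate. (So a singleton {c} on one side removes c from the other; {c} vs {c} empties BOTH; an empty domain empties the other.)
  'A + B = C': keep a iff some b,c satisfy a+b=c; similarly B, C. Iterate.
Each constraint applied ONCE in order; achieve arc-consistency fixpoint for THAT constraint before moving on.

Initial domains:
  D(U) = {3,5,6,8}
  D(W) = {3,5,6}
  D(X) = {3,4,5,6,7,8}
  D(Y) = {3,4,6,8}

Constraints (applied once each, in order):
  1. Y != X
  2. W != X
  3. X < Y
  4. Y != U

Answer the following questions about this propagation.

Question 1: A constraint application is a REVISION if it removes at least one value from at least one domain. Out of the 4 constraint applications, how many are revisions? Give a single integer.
Constraint 1 (Y != X) on D(Y)={3,4,6,8} D(X)={3,4,5,6,7,8}: no change => not a revision
Constraint 2 (W != X) on D(W)={3,5,6} D(X)={3,4,5,6,7,8}: no change => not a revision
Constraint 3 (X < Y) on D(X)={3,4,5,6,7,8} D(Y)={3,4,6,8}: X {3,4,5,6,7,8}->{3,4,5,6,7}; Y {3,4,6,8}->{4,6,8} => REVISION
Constraint 4 (Y != U) on D(Y)={4,6,8} D(U)={3,5,6,8}: no change => not a revision
Total revisions = 1

Answer: 1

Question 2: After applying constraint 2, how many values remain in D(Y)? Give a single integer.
Constraint 1 (Y != X) on D(Y)={3,4,6,8} D(X)={3,4,5,6,7,8}: no change
Constraint 2 (W != X) on D(W)={3,5,6} D(X)={3,4,5,6,7,8}: no change
So after constraint 2: D(Y)={3,4,6,8}, size = 4

Answer: 4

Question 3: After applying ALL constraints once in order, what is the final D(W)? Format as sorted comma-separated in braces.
Answer: {3,5,6}

Derivation:
Constraint 1 (Y != X) on D(Y)={3,4,6,8} D(X)={3,4,5,6,7,8}: no change
Constraint 2 (W != X) on D(W)={3,5,6} D(X)={3,4,5,6,7,8}: no change
Constraint 3 (X < Y) on D(X)={3,4,5,6,7,8} D(Y)={3,4,6,8}: X {3,4,5,6,7,8}->{3,4,5,6,7}; Y {3,4,6,8}->{4,6,8}
Constraint 4 (Y != U) on D(Y)={4,6,8} D(U)={3,5,6,8}: no change
So after all 4 constraints: D(W) = {3,5,6}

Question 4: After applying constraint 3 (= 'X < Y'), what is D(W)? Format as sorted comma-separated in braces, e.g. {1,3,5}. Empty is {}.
Constraint 1 (Y != X) on D(Y)={3,4,6,8} D(X)={3,4,5,6,7,8}: no change
Constraint 2 (W != X) on D(W)={3,5,6} D(X)={3,4,5,6,7,8}: no change
Constraint 3 (X < Y) on D(X)={3,4,5,6,7,8} D(Y)={3,4,6,8}: X {3,4,5,6,7,8}->{3,4,5,6,7}; Y {3,4,6,8}->{4,6,8}
So after constraint 3: D(W) = {3,5,6}

Answer: {3,5,6}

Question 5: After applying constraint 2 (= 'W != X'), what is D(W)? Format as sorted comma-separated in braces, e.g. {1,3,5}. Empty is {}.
Answer: {3,5,6}

Derivation:
Constraint 1 (Y != X) on D(Y)={3,4,6,8} D(X)={3,4,5,6,7,8}: no change
Constraint 2 (W != X) on D(W)={3,5,6} D(X)={3,4,5,6,7,8}: no change
So after constraint 2: D(W) = {3,5,6}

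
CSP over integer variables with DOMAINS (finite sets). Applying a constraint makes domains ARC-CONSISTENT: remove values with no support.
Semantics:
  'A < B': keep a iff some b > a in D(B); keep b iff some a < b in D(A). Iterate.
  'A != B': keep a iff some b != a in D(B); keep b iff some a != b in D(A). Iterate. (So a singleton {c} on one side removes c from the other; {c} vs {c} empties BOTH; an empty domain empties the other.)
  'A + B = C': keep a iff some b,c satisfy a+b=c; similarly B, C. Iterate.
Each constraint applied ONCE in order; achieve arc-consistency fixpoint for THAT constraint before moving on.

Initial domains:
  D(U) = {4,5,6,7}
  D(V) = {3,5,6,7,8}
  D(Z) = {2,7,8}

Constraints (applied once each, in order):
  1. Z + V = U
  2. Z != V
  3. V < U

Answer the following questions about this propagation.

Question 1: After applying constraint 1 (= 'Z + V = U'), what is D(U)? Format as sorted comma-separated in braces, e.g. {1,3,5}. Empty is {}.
Constraint 1 (Z + V = U) on D(Z)={2,7,8} D(V)={3,5,6,7,8} D(U)={4,5,6,7}: Z {2,7,8}->{2}; V {3,5,6,7,8}->{3,5}; U {4,5,6,7}->{5,7}
So after constraint 1: D(U) = {5,7}

Answer: {5,7}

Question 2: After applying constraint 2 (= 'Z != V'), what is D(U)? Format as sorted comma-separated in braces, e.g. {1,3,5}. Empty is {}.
Constraint 1 (Z + V = U) on D(Z)={2,7,8} D(V)={3,5,6,7,8} D(U)={4,5,6,7}: Z {2,7,8}->{2}; V {3,5,6,7,8}->{3,5}; U {4,5,6,7}->{5,7}
Constraint 2 (Z != V) on D(Z)={2} D(V)={3,5}: no change
So after constraint 2: D(U) = {5,7}

Answer: {5,7}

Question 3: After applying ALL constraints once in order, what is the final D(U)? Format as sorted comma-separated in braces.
Constraint 1 (Z + V = U) on D(Z)={2,7,8} D(V)={3,5,6,7,8} D(U)={4,5,6,7}: Z {2,7,8}->{2}; V {3,5,6,7,8}->{3,5}; U {4,5,6,7}->{5,7}
Constraint 2 (Z != V) on D(Z)={2} D(V)={3,5}: no change
Constraint 3 (V < U) on D(V)={3,5} D(U)={5,7}: no change
So after all 3 constraints: D(U) = {5,7}

Answer: {5,7}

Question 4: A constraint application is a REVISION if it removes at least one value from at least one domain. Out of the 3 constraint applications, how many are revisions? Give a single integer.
Answer: 1

Derivation:
Constraint 1 (Z + V = U) on D(Z)={2,7,8} D(V)={3,5,6,7,8} D(U)={4,5,6,7}: Z {2,7,8}->{2}; V {3,5,6,7,8}->{3,5}; U {4,5,6,7}->{5,7} => REVISION
Constraint 2 (Z != V) on D(Z)={2} D(V)={3,5}: no change => not a revision
Constraint 3 (V < U) on D(V)={3,5} D(U)={5,7}: no change => not a revision
Total revisions = 1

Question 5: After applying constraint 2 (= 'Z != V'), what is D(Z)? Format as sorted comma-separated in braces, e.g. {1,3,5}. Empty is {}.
Constraint 1 (Z + V = U) on D(Z)={2,7,8} D(V)={3,5,6,7,8} D(U)={4,5,6,7}: Z {2,7,8}->{2}; V {3,5,6,7,8}->{3,5}; U {4,5,6,7}->{5,7}
Constraint 2 (Z != V) on D(Z)={2} D(V)={3,5}: no change
So after constraint 2: D(Z) = {2}

Answer: {2}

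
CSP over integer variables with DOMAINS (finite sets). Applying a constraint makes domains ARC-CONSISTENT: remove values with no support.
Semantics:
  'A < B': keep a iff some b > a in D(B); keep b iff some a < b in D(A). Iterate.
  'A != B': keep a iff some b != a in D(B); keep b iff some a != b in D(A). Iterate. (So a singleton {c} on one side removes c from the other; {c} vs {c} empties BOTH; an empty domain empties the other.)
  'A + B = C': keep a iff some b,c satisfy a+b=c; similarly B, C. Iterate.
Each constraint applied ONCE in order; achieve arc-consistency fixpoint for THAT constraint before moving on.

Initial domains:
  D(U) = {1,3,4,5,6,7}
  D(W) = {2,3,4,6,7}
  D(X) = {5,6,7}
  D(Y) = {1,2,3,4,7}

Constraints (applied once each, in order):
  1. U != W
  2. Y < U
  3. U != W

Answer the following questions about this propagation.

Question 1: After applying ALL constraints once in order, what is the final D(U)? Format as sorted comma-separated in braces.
Answer: {3,4,5,6,7}

Derivation:
Constraint 1 (U != W) on D(U)={1,3,4,5,6,7} D(W)={2,3,4,6,7}: no change
Constraint 2 (Y < U) on D(Y)={1,2,3,4,7} D(U)={1,3,4,5,6,7}: Y {1,2,3,4,7}->{1,2,3,4}; U {1,3,4,5,6,7}->{3,4,5,6,7}
Constraint 3 (U != W) on D(U)={3,4,5,6,7} D(W)={2,3,4,6,7}: no change
So after all 3 constraints: D(U) = {3,4,5,6,7}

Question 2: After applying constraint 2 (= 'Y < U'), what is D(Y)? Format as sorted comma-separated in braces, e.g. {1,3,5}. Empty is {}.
Constraint 1 (U != W) on D(U)={1,3,4,5,6,7} D(W)={2,3,4,6,7}: no change
Constraint 2 (Y < U) on D(Y)={1,2,3,4,7} D(U)={1,3,4,5,6,7}: Y {1,2,3,4,7}->{1,2,3,4}; U {1,3,4,5,6,7}->{3,4,5,6,7}
So after constraint 2: D(Y) = {1,2,3,4}

Answer: {1,2,3,4}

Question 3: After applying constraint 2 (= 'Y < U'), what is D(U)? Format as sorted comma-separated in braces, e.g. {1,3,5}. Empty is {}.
Answer: {3,4,5,6,7}

Derivation:
Constraint 1 (U != W) on D(U)={1,3,4,5,6,7} D(W)={2,3,4,6,7}: no change
Constraint 2 (Y < U) on D(Y)={1,2,3,4,7} D(U)={1,3,4,5,6,7}: Y {1,2,3,4,7}->{1,2,3,4}; U {1,3,4,5,6,7}->{3,4,5,6,7}
So after constraint 2: D(U) = {3,4,5,6,7}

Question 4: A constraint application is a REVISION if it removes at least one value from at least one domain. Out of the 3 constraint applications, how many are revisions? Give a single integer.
Constraint 1 (U != W) on D(U)={1,3,4,5,6,7} D(W)={2,3,4,6,7}: no change => not a revision
Constraint 2 (Y < U) on D(Y)={1,2,3,4,7} D(U)={1,3,4,5,6,7}: Y {1,2,3,4,7}->{1,2,3,4}; U {1,3,4,5,6,7}->{3,4,5,6,7} => REVISION
Constraint 3 (U != W) on D(U)={3,4,5,6,7} D(W)={2,3,4,6,7}: no change => not a revision
Total revisions = 1

Answer: 1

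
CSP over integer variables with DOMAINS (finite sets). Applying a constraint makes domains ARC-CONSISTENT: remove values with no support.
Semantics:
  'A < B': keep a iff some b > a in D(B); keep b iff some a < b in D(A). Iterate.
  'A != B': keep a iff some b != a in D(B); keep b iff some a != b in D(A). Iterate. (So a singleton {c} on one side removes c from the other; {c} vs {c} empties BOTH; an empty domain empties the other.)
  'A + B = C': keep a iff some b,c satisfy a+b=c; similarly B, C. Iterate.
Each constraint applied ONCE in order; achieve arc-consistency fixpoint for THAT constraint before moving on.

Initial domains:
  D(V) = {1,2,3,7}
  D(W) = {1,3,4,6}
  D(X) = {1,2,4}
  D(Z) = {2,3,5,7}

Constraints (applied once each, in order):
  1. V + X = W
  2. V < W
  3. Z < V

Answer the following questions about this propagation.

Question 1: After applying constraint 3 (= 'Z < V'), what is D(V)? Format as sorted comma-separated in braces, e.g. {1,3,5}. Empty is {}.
Constraint 1 (V + X = W) on D(V)={1,2,3,7} D(X)={1,2,4} D(W)={1,3,4,6}: V {1,2,3,7}->{1,2,3}; W {1,3,4,6}->{3,4,6}
Constraint 2 (V < W) on D(V)={1,2,3} D(W)={3,4,6}: no change
Constraint 3 (Z < V) on D(Z)={2,3,5,7} D(V)={1,2,3}: Z {2,3,5,7}->{2}; V {1,2,3}->{3}
So after constraint 3: D(V) = {3}

Answer: {3}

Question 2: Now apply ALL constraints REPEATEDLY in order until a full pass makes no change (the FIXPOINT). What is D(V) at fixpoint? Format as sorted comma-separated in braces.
Answer: {3}

Derivation:
pass 0 (initial): D(V)={1,2,3,7}
pass 1: V {1,2,3,7}->{3}; W {1,3,4,6}->{3,4,6}; Z {2,3,5,7}->{2}
pass 2: W {3,4,6}->{4}; X {1,2,4}->{1}
pass 3: no change
Fixpoint after 3 passes: D(V) = {3}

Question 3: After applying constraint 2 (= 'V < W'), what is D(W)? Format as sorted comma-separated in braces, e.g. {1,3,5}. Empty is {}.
Constraint 1 (V + X = W) on D(V)={1,2,3,7} D(X)={1,2,4} D(W)={1,3,4,6}: V {1,2,3,7}->{1,2,3}; W {1,3,4,6}->{3,4,6}
Constraint 2 (V < W) on D(V)={1,2,3} D(W)={3,4,6}: no change
So after constraint 2: D(W) = {3,4,6}

Answer: {3,4,6}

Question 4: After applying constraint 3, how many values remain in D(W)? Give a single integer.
Constraint 1 (V + X = W) on D(V)={1,2,3,7} D(X)={1,2,4} D(W)={1,3,4,6}: V {1,2,3,7}->{1,2,3}; W {1,3,4,6}->{3,4,6}
Constraint 2 (V < W) on D(V)={1,2,3} D(W)={3,4,6}: no change
Constraint 3 (Z < V) on D(Z)={2,3,5,7} D(V)={1,2,3}: Z {2,3,5,7}->{2}; V {1,2,3}->{3}
So after constraint 3: D(W)={3,4,6}, size = 3

Answer: 3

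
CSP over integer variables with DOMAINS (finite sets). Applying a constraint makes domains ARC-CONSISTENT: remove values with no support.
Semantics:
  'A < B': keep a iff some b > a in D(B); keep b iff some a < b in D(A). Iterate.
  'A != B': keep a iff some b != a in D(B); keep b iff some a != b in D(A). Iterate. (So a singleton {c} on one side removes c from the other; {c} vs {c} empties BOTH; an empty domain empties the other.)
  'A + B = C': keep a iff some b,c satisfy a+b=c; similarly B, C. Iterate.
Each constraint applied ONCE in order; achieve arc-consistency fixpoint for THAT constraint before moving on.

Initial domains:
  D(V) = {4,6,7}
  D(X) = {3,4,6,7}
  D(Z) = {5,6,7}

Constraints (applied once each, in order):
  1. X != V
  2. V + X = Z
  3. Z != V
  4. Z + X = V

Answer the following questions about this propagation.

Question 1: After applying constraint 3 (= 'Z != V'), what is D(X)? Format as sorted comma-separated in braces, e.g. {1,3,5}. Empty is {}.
Constraint 1 (X != V) on D(X)={3,4,6,7} D(V)={4,6,7}: no change
Constraint 2 (V + X = Z) on D(V)={4,6,7} D(X)={3,4,6,7} D(Z)={5,6,7}: V {4,6,7}->{4}; X {3,4,6,7}->{3}; Z {5,6,7}->{7}
Constraint 3 (Z != V) on D(Z)={7} D(V)={4}: no change
So after constraint 3: D(X) = {3}

Answer: {3}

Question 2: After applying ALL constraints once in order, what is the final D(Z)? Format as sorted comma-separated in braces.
Constraint 1 (X != V) on D(X)={3,4,6,7} D(V)={4,6,7}: no change
Constraint 2 (V + X = Z) on D(V)={4,6,7} D(X)={3,4,6,7} D(Z)={5,6,7}: V {4,6,7}->{4}; X {3,4,6,7}->{3}; Z {5,6,7}->{7}
Constraint 3 (Z != V) on D(Z)={7} D(V)={4}: no change
Constraint 4 (Z + X = V) on D(Z)={7} D(X)={3} D(V)={4}: Z {7}->{}; X {3}->{}; V {4}->{}
So after all 4 constraints: D(Z) = {}

Answer: {}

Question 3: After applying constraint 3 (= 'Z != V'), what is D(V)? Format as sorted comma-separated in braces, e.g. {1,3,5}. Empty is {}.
Constraint 1 (X != V) on D(X)={3,4,6,7} D(V)={4,6,7}: no change
Constraint 2 (V + X = Z) on D(V)={4,6,7} D(X)={3,4,6,7} D(Z)={5,6,7}: V {4,6,7}->{4}; X {3,4,6,7}->{3}; Z {5,6,7}->{7}
Constraint 3 (Z != V) on D(Z)={7} D(V)={4}: no change
So after constraint 3: D(V) = {4}

Answer: {4}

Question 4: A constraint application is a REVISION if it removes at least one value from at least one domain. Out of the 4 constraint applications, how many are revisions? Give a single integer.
Answer: 2

Derivation:
Constraint 1 (X != V) on D(X)={3,4,6,7} D(V)={4,6,7}: no change => not a revision
Constraint 2 (V + X = Z) on D(V)={4,6,7} D(X)={3,4,6,7} D(Z)={5,6,7}: V {4,6,7}->{4}; X {3,4,6,7}->{3}; Z {5,6,7}->{7} => REVISION
Constraint 3 (Z != V) on D(Z)={7} D(V)={4}: no change => not a revision
Constraint 4 (Z + X = V) on D(Z)={7} D(X)={3} D(V)={4}: Z {7}->{}; X {3}->{}; V {4}->{} => REVISION
Total revisions = 2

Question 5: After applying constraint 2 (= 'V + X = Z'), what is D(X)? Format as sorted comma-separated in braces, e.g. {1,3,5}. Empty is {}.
Constraint 1 (X != V) on D(X)={3,4,6,7} D(V)={4,6,7}: no change
Constraint 2 (V + X = Z) on D(V)={4,6,7} D(X)={3,4,6,7} D(Z)={5,6,7}: V {4,6,7}->{4}; X {3,4,6,7}->{3}; Z {5,6,7}->{7}
So after constraint 2: D(X) = {3}

Answer: {3}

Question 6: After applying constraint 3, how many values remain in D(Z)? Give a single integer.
Answer: 1

Derivation:
Constraint 1 (X != V) on D(X)={3,4,6,7} D(V)={4,6,7}: no change
Constraint 2 (V + X = Z) on D(V)={4,6,7} D(X)={3,4,6,7} D(Z)={5,6,7}: V {4,6,7}->{4}; X {3,4,6,7}->{3}; Z {5,6,7}->{7}
Constraint 3 (Z != V) on D(Z)={7} D(V)={4}: no change
So after constraint 3: D(Z)={7}, size = 1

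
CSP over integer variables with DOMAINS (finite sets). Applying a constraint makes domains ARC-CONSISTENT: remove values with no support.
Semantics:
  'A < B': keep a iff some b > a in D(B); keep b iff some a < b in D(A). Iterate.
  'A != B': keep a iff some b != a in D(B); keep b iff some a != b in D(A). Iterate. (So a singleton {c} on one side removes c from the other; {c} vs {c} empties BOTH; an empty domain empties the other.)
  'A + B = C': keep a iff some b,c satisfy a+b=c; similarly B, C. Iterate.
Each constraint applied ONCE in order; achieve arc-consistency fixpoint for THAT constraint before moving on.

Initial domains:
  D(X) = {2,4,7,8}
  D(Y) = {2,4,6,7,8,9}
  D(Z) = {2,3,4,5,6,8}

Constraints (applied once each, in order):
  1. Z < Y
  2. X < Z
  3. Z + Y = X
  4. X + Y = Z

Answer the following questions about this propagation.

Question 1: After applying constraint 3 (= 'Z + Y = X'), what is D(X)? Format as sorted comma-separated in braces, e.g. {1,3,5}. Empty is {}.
Answer: {7}

Derivation:
Constraint 1 (Z < Y) on D(Z)={2,3,4,5,6,8} D(Y)={2,4,6,7,8,9}: Y {2,4,6,7,8,9}->{4,6,7,8,9}
Constraint 2 (X < Z) on D(X)={2,4,7,8} D(Z)={2,3,4,5,6,8}: X {2,4,7,8}->{2,4,7}; Z {2,3,4,5,6,8}->{3,4,5,6,8}
Constraint 3 (Z + Y = X) on D(Z)={3,4,5,6,8} D(Y)={4,6,7,8,9} D(X)={2,4,7}: Z {3,4,5,6,8}->{3}; Y {4,6,7,8,9}->{4}; X {2,4,7}->{7}
So after constraint 3: D(X) = {7}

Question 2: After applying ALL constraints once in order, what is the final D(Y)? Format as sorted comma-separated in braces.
Constraint 1 (Z < Y) on D(Z)={2,3,4,5,6,8} D(Y)={2,4,6,7,8,9}: Y {2,4,6,7,8,9}->{4,6,7,8,9}
Constraint 2 (X < Z) on D(X)={2,4,7,8} D(Z)={2,3,4,5,6,8}: X {2,4,7,8}->{2,4,7}; Z {2,3,4,5,6,8}->{3,4,5,6,8}
Constraint 3 (Z + Y = X) on D(Z)={3,4,5,6,8} D(Y)={4,6,7,8,9} D(X)={2,4,7}: Z {3,4,5,6,8}->{3}; Y {4,6,7,8,9}->{4}; X {2,4,7}->{7}
Constraint 4 (X + Y = Z) on D(X)={7} D(Y)={4} D(Z)={3}: X {7}->{}; Y {4}->{}; Z {3}->{}
So after all 4 constraints: D(Y) = {}

Answer: {}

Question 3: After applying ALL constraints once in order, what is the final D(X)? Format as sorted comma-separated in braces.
Constraint 1 (Z < Y) on D(Z)={2,3,4,5,6,8} D(Y)={2,4,6,7,8,9}: Y {2,4,6,7,8,9}->{4,6,7,8,9}
Constraint 2 (X < Z) on D(X)={2,4,7,8} D(Z)={2,3,4,5,6,8}: X {2,4,7,8}->{2,4,7}; Z {2,3,4,5,6,8}->{3,4,5,6,8}
Constraint 3 (Z + Y = X) on D(Z)={3,4,5,6,8} D(Y)={4,6,7,8,9} D(X)={2,4,7}: Z {3,4,5,6,8}->{3}; Y {4,6,7,8,9}->{4}; X {2,4,7}->{7}
Constraint 4 (X + Y = Z) on D(X)={7} D(Y)={4} D(Z)={3}: X {7}->{}; Y {4}->{}; Z {3}->{}
So after all 4 constraints: D(X) = {}

Answer: {}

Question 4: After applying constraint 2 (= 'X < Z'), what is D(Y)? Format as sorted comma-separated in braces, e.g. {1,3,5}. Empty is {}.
Answer: {4,6,7,8,9}

Derivation:
Constraint 1 (Z < Y) on D(Z)={2,3,4,5,6,8} D(Y)={2,4,6,7,8,9}: Y {2,4,6,7,8,9}->{4,6,7,8,9}
Constraint 2 (X < Z) on D(X)={2,4,7,8} D(Z)={2,3,4,5,6,8}: X {2,4,7,8}->{2,4,7}; Z {2,3,4,5,6,8}->{3,4,5,6,8}
So after constraint 2: D(Y) = {4,6,7,8,9}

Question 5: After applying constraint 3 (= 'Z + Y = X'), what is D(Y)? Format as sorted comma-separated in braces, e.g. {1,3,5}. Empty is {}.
Answer: {4}

Derivation:
Constraint 1 (Z < Y) on D(Z)={2,3,4,5,6,8} D(Y)={2,4,6,7,8,9}: Y {2,4,6,7,8,9}->{4,6,7,8,9}
Constraint 2 (X < Z) on D(X)={2,4,7,8} D(Z)={2,3,4,5,6,8}: X {2,4,7,8}->{2,4,7}; Z {2,3,4,5,6,8}->{3,4,5,6,8}
Constraint 3 (Z + Y = X) on D(Z)={3,4,5,6,8} D(Y)={4,6,7,8,9} D(X)={2,4,7}: Z {3,4,5,6,8}->{3}; Y {4,6,7,8,9}->{4}; X {2,4,7}->{7}
So after constraint 3: D(Y) = {4}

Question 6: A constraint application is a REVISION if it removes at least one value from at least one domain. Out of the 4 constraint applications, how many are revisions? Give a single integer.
Constraint 1 (Z < Y) on D(Z)={2,3,4,5,6,8} D(Y)={2,4,6,7,8,9}: Y {2,4,6,7,8,9}->{4,6,7,8,9} => REVISION
Constraint 2 (X < Z) on D(X)={2,4,7,8} D(Z)={2,3,4,5,6,8}: X {2,4,7,8}->{2,4,7}; Z {2,3,4,5,6,8}->{3,4,5,6,8} => REVISION
Constraint 3 (Z + Y = X) on D(Z)={3,4,5,6,8} D(Y)={4,6,7,8,9} D(X)={2,4,7}: Z {3,4,5,6,8}->{3}; Y {4,6,7,8,9}->{4}; X {2,4,7}->{7} => REVISION
Constraint 4 (X + Y = Z) on D(X)={7} D(Y)={4} D(Z)={3}: X {7}->{}; Y {4}->{}; Z {3}->{} => REVISION
Total revisions = 4

Answer: 4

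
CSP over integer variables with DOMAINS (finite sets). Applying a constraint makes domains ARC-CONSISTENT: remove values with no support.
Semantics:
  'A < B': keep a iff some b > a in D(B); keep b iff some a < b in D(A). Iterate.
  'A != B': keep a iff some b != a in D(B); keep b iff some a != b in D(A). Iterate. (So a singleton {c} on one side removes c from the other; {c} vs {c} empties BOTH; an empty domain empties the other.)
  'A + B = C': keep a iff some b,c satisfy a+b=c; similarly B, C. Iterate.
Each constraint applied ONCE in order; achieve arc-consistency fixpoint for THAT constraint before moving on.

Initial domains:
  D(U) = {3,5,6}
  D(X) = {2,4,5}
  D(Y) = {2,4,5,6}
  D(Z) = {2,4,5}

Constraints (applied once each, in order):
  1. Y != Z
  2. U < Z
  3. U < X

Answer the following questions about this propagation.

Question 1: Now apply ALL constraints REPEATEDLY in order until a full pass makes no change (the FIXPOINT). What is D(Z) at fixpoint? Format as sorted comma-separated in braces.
pass 0 (initial): D(Z)={2,4,5}
pass 1: U {3,5,6}->{3}; X {2,4,5}->{4,5}; Z {2,4,5}->{4,5}
pass 2: no change
Fixpoint after 2 passes: D(Z) = {4,5}

Answer: {4,5}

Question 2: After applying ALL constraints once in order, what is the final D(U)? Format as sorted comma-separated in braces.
Constraint 1 (Y != Z) on D(Y)={2,4,5,6} D(Z)={2,4,5}: no change
Constraint 2 (U < Z) on D(U)={3,5,6} D(Z)={2,4,5}: U {3,5,6}->{3}; Z {2,4,5}->{4,5}
Constraint 3 (U < X) on D(U)={3} D(X)={2,4,5}: X {2,4,5}->{4,5}
So after all 3 constraints: D(U) = {3}

Answer: {3}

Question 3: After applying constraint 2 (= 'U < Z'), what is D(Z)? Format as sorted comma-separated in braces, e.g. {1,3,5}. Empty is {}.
Answer: {4,5}

Derivation:
Constraint 1 (Y != Z) on D(Y)={2,4,5,6} D(Z)={2,4,5}: no change
Constraint 2 (U < Z) on D(U)={3,5,6} D(Z)={2,4,5}: U {3,5,6}->{3}; Z {2,4,5}->{4,5}
So after constraint 2: D(Z) = {4,5}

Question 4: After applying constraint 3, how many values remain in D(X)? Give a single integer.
Answer: 2

Derivation:
Constraint 1 (Y != Z) on D(Y)={2,4,5,6} D(Z)={2,4,5}: no change
Constraint 2 (U < Z) on D(U)={3,5,6} D(Z)={2,4,5}: U {3,5,6}->{3}; Z {2,4,5}->{4,5}
Constraint 3 (U < X) on D(U)={3} D(X)={2,4,5}: X {2,4,5}->{4,5}
So after constraint 3: D(X)={4,5}, size = 2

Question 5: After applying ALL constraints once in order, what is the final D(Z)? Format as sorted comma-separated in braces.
Constraint 1 (Y != Z) on D(Y)={2,4,5,6} D(Z)={2,4,5}: no change
Constraint 2 (U < Z) on D(U)={3,5,6} D(Z)={2,4,5}: U {3,5,6}->{3}; Z {2,4,5}->{4,5}
Constraint 3 (U < X) on D(U)={3} D(X)={2,4,5}: X {2,4,5}->{4,5}
So after all 3 constraints: D(Z) = {4,5}

Answer: {4,5}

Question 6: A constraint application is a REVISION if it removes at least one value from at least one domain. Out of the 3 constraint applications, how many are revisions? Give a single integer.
Answer: 2

Derivation:
Constraint 1 (Y != Z) on D(Y)={2,4,5,6} D(Z)={2,4,5}: no change => not a revision
Constraint 2 (U < Z) on D(U)={3,5,6} D(Z)={2,4,5}: U {3,5,6}->{3}; Z {2,4,5}->{4,5} => REVISION
Constraint 3 (U < X) on D(U)={3} D(X)={2,4,5}: X {2,4,5}->{4,5} => REVISION
Total revisions = 2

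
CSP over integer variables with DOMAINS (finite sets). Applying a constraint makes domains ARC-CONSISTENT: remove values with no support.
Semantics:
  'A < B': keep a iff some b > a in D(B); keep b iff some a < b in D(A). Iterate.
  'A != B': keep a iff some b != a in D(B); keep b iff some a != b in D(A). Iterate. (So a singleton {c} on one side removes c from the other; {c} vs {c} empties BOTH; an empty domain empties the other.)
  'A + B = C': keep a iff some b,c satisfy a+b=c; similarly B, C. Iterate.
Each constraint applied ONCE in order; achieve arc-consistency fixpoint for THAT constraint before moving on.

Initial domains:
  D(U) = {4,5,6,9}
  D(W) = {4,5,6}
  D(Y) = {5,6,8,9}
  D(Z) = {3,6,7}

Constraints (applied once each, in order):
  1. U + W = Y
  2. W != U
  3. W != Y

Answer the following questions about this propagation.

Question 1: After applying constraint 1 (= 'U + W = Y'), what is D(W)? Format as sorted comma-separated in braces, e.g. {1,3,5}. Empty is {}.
Answer: {4,5}

Derivation:
Constraint 1 (U + W = Y) on D(U)={4,5,6,9} D(W)={4,5,6} D(Y)={5,6,8,9}: U {4,5,6,9}->{4,5}; W {4,5,6}->{4,5}; Y {5,6,8,9}->{8,9}
So after constraint 1: D(W) = {4,5}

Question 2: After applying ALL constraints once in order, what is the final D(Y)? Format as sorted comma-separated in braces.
Constraint 1 (U + W = Y) on D(U)={4,5,6,9} D(W)={4,5,6} D(Y)={5,6,8,9}: U {4,5,6,9}->{4,5}; W {4,5,6}->{4,5}; Y {5,6,8,9}->{8,9}
Constraint 2 (W != U) on D(W)={4,5} D(U)={4,5}: no change
Constraint 3 (W != Y) on D(W)={4,5} D(Y)={8,9}: no change
So after all 3 constraints: D(Y) = {8,9}

Answer: {8,9}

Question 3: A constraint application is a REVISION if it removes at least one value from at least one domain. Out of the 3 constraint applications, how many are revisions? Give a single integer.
Answer: 1

Derivation:
Constraint 1 (U + W = Y) on D(U)={4,5,6,9} D(W)={4,5,6} D(Y)={5,6,8,9}: U {4,5,6,9}->{4,5}; W {4,5,6}->{4,5}; Y {5,6,8,9}->{8,9} => REVISION
Constraint 2 (W != U) on D(W)={4,5} D(U)={4,5}: no change => not a revision
Constraint 3 (W != Y) on D(W)={4,5} D(Y)={8,9}: no change => not a revision
Total revisions = 1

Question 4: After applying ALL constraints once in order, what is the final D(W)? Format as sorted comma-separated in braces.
Constraint 1 (U + W = Y) on D(U)={4,5,6,9} D(W)={4,5,6} D(Y)={5,6,8,9}: U {4,5,6,9}->{4,5}; W {4,5,6}->{4,5}; Y {5,6,8,9}->{8,9}
Constraint 2 (W != U) on D(W)={4,5} D(U)={4,5}: no change
Constraint 3 (W != Y) on D(W)={4,5} D(Y)={8,9}: no change
So after all 3 constraints: D(W) = {4,5}

Answer: {4,5}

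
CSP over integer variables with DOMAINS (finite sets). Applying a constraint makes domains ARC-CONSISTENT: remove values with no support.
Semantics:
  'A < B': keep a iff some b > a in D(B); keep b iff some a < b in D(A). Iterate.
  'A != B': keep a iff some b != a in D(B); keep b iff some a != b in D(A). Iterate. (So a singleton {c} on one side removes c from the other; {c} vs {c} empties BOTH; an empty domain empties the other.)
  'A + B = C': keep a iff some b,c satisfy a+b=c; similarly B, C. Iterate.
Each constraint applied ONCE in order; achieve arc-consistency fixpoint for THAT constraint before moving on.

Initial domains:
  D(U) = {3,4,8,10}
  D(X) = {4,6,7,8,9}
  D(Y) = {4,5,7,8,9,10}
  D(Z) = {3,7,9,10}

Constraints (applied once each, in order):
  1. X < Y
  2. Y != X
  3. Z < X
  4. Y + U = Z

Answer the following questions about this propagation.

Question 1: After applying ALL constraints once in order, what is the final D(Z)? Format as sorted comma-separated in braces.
Constraint 1 (X < Y) on D(X)={4,6,7,8,9} D(Y)={4,5,7,8,9,10}: Y {4,5,7,8,9,10}->{5,7,8,9,10}
Constraint 2 (Y != X) on D(Y)={5,7,8,9,10} D(X)={4,6,7,8,9}: no change
Constraint 3 (Z < X) on D(Z)={3,7,9,10} D(X)={4,6,7,8,9}: Z {3,7,9,10}->{3,7}
Constraint 4 (Y + U = Z) on D(Y)={5,7,8,9,10} D(U)={3,4,8,10} D(Z)={3,7}: Y {5,7,8,9,10}->{}; U {3,4,8,10}->{}; Z {3,7}->{}
So after all 4 constraints: D(Z) = {}

Answer: {}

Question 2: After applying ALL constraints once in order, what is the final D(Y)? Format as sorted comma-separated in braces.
Constraint 1 (X < Y) on D(X)={4,6,7,8,9} D(Y)={4,5,7,8,9,10}: Y {4,5,7,8,9,10}->{5,7,8,9,10}
Constraint 2 (Y != X) on D(Y)={5,7,8,9,10} D(X)={4,6,7,8,9}: no change
Constraint 3 (Z < X) on D(Z)={3,7,9,10} D(X)={4,6,7,8,9}: Z {3,7,9,10}->{3,7}
Constraint 4 (Y + U = Z) on D(Y)={5,7,8,9,10} D(U)={3,4,8,10} D(Z)={3,7}: Y {5,7,8,9,10}->{}; U {3,4,8,10}->{}; Z {3,7}->{}
So after all 4 constraints: D(Y) = {}

Answer: {}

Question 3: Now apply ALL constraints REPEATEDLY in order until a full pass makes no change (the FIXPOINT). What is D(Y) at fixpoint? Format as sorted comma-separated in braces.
Answer: {}

Derivation:
pass 0 (initial): D(Y)={4,5,7,8,9,10}
pass 1: U {3,4,8,10}->{}; Y {4,5,7,8,9,10}->{}; Z {3,7,9,10}->{}
pass 2: X {4,6,7,8,9}->{}
pass 3: no change
Fixpoint after 3 passes: D(Y) = {}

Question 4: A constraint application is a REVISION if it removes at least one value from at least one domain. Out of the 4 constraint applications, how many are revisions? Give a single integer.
Constraint 1 (X < Y) on D(X)={4,6,7,8,9} D(Y)={4,5,7,8,9,10}: Y {4,5,7,8,9,10}->{5,7,8,9,10} => REVISION
Constraint 2 (Y != X) on D(Y)={5,7,8,9,10} D(X)={4,6,7,8,9}: no change => not a revision
Constraint 3 (Z < X) on D(Z)={3,7,9,10} D(X)={4,6,7,8,9}: Z {3,7,9,10}->{3,7} => REVISION
Constraint 4 (Y + U = Z) on D(Y)={5,7,8,9,10} D(U)={3,4,8,10} D(Z)={3,7}: Y {5,7,8,9,10}->{}; U {3,4,8,10}->{}; Z {3,7}->{} => REVISION
Total revisions = 3

Answer: 3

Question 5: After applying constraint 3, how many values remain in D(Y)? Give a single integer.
Answer: 5

Derivation:
Constraint 1 (X < Y) on D(X)={4,6,7,8,9} D(Y)={4,5,7,8,9,10}: Y {4,5,7,8,9,10}->{5,7,8,9,10}
Constraint 2 (Y != X) on D(Y)={5,7,8,9,10} D(X)={4,6,7,8,9}: no change
Constraint 3 (Z < X) on D(Z)={3,7,9,10} D(X)={4,6,7,8,9}: Z {3,7,9,10}->{3,7}
So after constraint 3: D(Y)={5,7,8,9,10}, size = 5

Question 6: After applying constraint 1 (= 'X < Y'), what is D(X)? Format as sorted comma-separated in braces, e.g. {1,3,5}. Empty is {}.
Constraint 1 (X < Y) on D(X)={4,6,7,8,9} D(Y)={4,5,7,8,9,10}: Y {4,5,7,8,9,10}->{5,7,8,9,10}
So after constraint 1: D(X) = {4,6,7,8,9}

Answer: {4,6,7,8,9}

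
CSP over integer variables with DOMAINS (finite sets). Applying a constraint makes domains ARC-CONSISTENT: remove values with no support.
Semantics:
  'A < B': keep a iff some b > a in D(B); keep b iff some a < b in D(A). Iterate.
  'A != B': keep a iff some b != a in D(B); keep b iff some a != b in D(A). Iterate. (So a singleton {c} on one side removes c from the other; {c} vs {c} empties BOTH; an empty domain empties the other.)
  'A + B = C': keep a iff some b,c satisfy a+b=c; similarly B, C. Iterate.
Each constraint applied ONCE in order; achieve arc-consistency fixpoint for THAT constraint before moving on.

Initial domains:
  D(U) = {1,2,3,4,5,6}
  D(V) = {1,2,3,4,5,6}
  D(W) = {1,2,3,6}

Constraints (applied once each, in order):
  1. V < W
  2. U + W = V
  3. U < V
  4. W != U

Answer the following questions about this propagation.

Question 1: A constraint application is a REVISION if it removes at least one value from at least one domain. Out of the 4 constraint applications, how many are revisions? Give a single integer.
Answer: 2

Derivation:
Constraint 1 (V < W) on D(V)={1,2,3,4,5,6} D(W)={1,2,3,6}: V {1,2,3,4,5,6}->{1,2,3,4,5}; W {1,2,3,6}->{2,3,6} => REVISION
Constraint 2 (U + W = V) on D(U)={1,2,3,4,5,6} D(W)={2,3,6} D(V)={1,2,3,4,5}: U {1,2,3,4,5,6}->{1,2,3}; W {2,3,6}->{2,3}; V {1,2,3,4,5}->{3,4,5} => REVISION
Constraint 3 (U < V) on D(U)={1,2,3} D(V)={3,4,5}: no change => not a revision
Constraint 4 (W != U) on D(W)={2,3} D(U)={1,2,3}: no change => not a revision
Total revisions = 2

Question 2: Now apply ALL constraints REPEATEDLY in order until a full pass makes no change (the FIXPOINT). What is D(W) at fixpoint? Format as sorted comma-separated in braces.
pass 0 (initial): D(W)={1,2,3,6}
pass 1: U {1,2,3,4,5,6}->{1,2,3}; V {1,2,3,4,5,6}->{3,4,5}; W {1,2,3,6}->{2,3}
pass 2: U {1,2,3}->{}; V {3,4,5}->{}; W {2,3}->{}
pass 3: no change
Fixpoint after 3 passes: D(W) = {}

Answer: {}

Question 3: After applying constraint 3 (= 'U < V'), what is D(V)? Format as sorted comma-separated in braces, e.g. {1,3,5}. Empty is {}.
Constraint 1 (V < W) on D(V)={1,2,3,4,5,6} D(W)={1,2,3,6}: V {1,2,3,4,5,6}->{1,2,3,4,5}; W {1,2,3,6}->{2,3,6}
Constraint 2 (U + W = V) on D(U)={1,2,3,4,5,6} D(W)={2,3,6} D(V)={1,2,3,4,5}: U {1,2,3,4,5,6}->{1,2,3}; W {2,3,6}->{2,3}; V {1,2,3,4,5}->{3,4,5}
Constraint 3 (U < V) on D(U)={1,2,3} D(V)={3,4,5}: no change
So after constraint 3: D(V) = {3,4,5}

Answer: {3,4,5}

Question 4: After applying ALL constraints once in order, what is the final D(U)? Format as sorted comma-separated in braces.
Constraint 1 (V < W) on D(V)={1,2,3,4,5,6} D(W)={1,2,3,6}: V {1,2,3,4,5,6}->{1,2,3,4,5}; W {1,2,3,6}->{2,3,6}
Constraint 2 (U + W = V) on D(U)={1,2,3,4,5,6} D(W)={2,3,6} D(V)={1,2,3,4,5}: U {1,2,3,4,5,6}->{1,2,3}; W {2,3,6}->{2,3}; V {1,2,3,4,5}->{3,4,5}
Constraint 3 (U < V) on D(U)={1,2,3} D(V)={3,4,5}: no change
Constraint 4 (W != U) on D(W)={2,3} D(U)={1,2,3}: no change
So after all 4 constraints: D(U) = {1,2,3}

Answer: {1,2,3}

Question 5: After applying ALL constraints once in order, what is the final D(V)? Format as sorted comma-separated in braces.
Constraint 1 (V < W) on D(V)={1,2,3,4,5,6} D(W)={1,2,3,6}: V {1,2,3,4,5,6}->{1,2,3,4,5}; W {1,2,3,6}->{2,3,6}
Constraint 2 (U + W = V) on D(U)={1,2,3,4,5,6} D(W)={2,3,6} D(V)={1,2,3,4,5}: U {1,2,3,4,5,6}->{1,2,3}; W {2,3,6}->{2,3}; V {1,2,3,4,5}->{3,4,5}
Constraint 3 (U < V) on D(U)={1,2,3} D(V)={3,4,5}: no change
Constraint 4 (W != U) on D(W)={2,3} D(U)={1,2,3}: no change
So after all 4 constraints: D(V) = {3,4,5}

Answer: {3,4,5}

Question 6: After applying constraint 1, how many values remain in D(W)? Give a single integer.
Answer: 3

Derivation:
Constraint 1 (V < W) on D(V)={1,2,3,4,5,6} D(W)={1,2,3,6}: V {1,2,3,4,5,6}->{1,2,3,4,5}; W {1,2,3,6}->{2,3,6}
So after constraint 1: D(W)={2,3,6}, size = 3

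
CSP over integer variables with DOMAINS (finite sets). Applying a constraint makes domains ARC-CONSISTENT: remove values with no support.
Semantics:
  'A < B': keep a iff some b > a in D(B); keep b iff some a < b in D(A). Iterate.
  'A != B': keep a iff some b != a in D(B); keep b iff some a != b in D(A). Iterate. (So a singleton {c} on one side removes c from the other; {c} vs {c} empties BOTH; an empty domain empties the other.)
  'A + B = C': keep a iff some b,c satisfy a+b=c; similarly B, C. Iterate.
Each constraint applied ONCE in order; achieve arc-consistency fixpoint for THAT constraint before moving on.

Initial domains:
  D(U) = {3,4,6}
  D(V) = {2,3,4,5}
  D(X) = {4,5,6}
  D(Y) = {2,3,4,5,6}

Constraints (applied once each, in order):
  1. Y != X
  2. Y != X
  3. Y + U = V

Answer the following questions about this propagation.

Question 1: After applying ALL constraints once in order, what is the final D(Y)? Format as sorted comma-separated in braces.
Answer: {2}

Derivation:
Constraint 1 (Y != X) on D(Y)={2,3,4,5,6} D(X)={4,5,6}: no change
Constraint 2 (Y != X) on D(Y)={2,3,4,5,6} D(X)={4,5,6}: no change
Constraint 3 (Y + U = V) on D(Y)={2,3,4,5,6} D(U)={3,4,6} D(V)={2,3,4,5}: Y {2,3,4,5,6}->{2}; U {3,4,6}->{3}; V {2,3,4,5}->{5}
So after all 3 constraints: D(Y) = {2}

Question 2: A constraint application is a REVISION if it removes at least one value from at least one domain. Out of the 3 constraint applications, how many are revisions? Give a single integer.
Constraint 1 (Y != X) on D(Y)={2,3,4,5,6} D(X)={4,5,6}: no change => not a revision
Constraint 2 (Y != X) on D(Y)={2,3,4,5,6} D(X)={4,5,6}: no change => not a revision
Constraint 3 (Y + U = V) on D(Y)={2,3,4,5,6} D(U)={3,4,6} D(V)={2,3,4,5}: Y {2,3,4,5,6}->{2}; U {3,4,6}->{3}; V {2,3,4,5}->{5} => REVISION
Total revisions = 1

Answer: 1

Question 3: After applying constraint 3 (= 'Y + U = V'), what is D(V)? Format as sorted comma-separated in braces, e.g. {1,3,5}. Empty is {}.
Answer: {5}

Derivation:
Constraint 1 (Y != X) on D(Y)={2,3,4,5,6} D(X)={4,5,6}: no change
Constraint 2 (Y != X) on D(Y)={2,3,4,5,6} D(X)={4,5,6}: no change
Constraint 3 (Y + U = V) on D(Y)={2,3,4,5,6} D(U)={3,4,6} D(V)={2,3,4,5}: Y {2,3,4,5,6}->{2}; U {3,4,6}->{3}; V {2,3,4,5}->{5}
So after constraint 3: D(V) = {5}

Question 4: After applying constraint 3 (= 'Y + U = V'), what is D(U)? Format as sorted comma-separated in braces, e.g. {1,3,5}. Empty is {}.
Answer: {3}

Derivation:
Constraint 1 (Y != X) on D(Y)={2,3,4,5,6} D(X)={4,5,6}: no change
Constraint 2 (Y != X) on D(Y)={2,3,4,5,6} D(X)={4,5,6}: no change
Constraint 3 (Y + U = V) on D(Y)={2,3,4,5,6} D(U)={3,4,6} D(V)={2,3,4,5}: Y {2,3,4,5,6}->{2}; U {3,4,6}->{3}; V {2,3,4,5}->{5}
So after constraint 3: D(U) = {3}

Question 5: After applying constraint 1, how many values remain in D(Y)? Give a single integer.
Answer: 5

Derivation:
Constraint 1 (Y != X) on D(Y)={2,3,4,5,6} D(X)={4,5,6}: no change
So after constraint 1: D(Y)={2,3,4,5,6}, size = 5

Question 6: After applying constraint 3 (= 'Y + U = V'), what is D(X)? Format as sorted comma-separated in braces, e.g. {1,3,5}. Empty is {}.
Constraint 1 (Y != X) on D(Y)={2,3,4,5,6} D(X)={4,5,6}: no change
Constraint 2 (Y != X) on D(Y)={2,3,4,5,6} D(X)={4,5,6}: no change
Constraint 3 (Y + U = V) on D(Y)={2,3,4,5,6} D(U)={3,4,6} D(V)={2,3,4,5}: Y {2,3,4,5,6}->{2}; U {3,4,6}->{3}; V {2,3,4,5}->{5}
So after constraint 3: D(X) = {4,5,6}

Answer: {4,5,6}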